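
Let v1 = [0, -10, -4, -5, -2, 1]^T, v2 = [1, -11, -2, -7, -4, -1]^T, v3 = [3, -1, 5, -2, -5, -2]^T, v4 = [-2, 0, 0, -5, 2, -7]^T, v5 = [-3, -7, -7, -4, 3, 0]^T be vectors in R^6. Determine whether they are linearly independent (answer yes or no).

Form the matrix with these vectors as rows and row reduce.
Swap R1 ↔ R2
R3 ← R3 − (3)·R1: [0, 32, 11, 19, 7, 1]
R4 ← R4 + (2)·R1: [0, -22, -4, -19, -6, -9]
R5 ← R5 + (3)·R1: [0, -40, -13, -25, -9, -3]
R3 ← R3 + (16/5)·R2: [0, 0, -9/5, 3, 3/5, 21/5]
R4 ← R4 − (11/5)·R2: [0, 0, 24/5, -8, -8/5, -56/5]
R5 ← R5 − (4)·R2: [0, 0, 3, -5, -1, -7]
R4 ← R4 + (8/3)·R3: [0, 0, 0, 0, 0, 0]
R5 ← R5 + (5/3)·R3: [0, 0, 0, 0, 0, 0]
3 nonzero rows, so the 5 vectors span a space of dimension 3.
Since 3 < 5, the vectors are linearly dependent.

no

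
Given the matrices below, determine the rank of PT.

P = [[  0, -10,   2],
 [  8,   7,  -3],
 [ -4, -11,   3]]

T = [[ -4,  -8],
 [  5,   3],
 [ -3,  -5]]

First compute PT:
[[-56, -40],
 [ 12, -28],
 [-48, -16]]
Now row reduce the product.
R2 ← R2 + (3/14)·R1: [0, -256/7]
R3 ← R3 − (6/7)·R1: [0, 128/7]
R3 ← R3 + (1/2)·R2: [0, 0]
2 nonzero rows, so rank(PT) = 2.

2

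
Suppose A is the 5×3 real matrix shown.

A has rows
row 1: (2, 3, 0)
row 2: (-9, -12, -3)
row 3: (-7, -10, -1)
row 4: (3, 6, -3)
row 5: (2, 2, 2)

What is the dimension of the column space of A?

Row reduce to echelon form.
R2 ← R2 + (9/2)·R1: [0, 3/2, -3]
R3 ← R3 + (7/2)·R1: [0, 1/2, -1]
R4 ← R4 − (3/2)·R1: [0, 3/2, -3]
R5 ← R5 − R1: [0, -1, 2]
R3 ← R3 − (1/3)·R2: [0, 0, 0]
R4 ← R4 − R2: [0, 0, 0]
R5 ← R5 + (2/3)·R2: [0, 0, 0]
Echelon form has 2 nonzero rows, so rank(A) = 2.
The column space has dimension equal to the rank: 2.

2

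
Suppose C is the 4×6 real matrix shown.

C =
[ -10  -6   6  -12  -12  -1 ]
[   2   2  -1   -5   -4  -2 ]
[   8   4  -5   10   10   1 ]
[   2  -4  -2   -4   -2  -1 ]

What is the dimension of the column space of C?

Row reduce to echelon form.
R2 ← R2 + (1/5)·R1: [0, 4/5, 1/5, -37/5, -32/5, -11/5]
R3 ← R3 + (4/5)·R1: [0, -4/5, -1/5, 2/5, 2/5, 1/5]
R4 ← R4 + (1/5)·R1: [0, -26/5, -4/5, -32/5, -22/5, -6/5]
R3 ← R3 + R2: [0, 0, 0, -7, -6, -2]
R4 ← R4 + (13/2)·R2: [0, 0, 1/2, -109/2, -46, -31/2]
Swap R3 ↔ R4
Echelon form has 4 nonzero rows, so rank(C) = 4.
The column space has dimension equal to the rank: 4.

4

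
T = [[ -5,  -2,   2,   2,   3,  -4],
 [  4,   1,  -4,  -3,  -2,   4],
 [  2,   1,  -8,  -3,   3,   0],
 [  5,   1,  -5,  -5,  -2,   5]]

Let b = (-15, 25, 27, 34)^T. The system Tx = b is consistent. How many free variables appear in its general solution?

2

Row reduce the augmented matrix [T | b].
R2 ← R2 + (4/5)·R1: [0, -3/5, -12/5, -7/5, 2/5, 4/5, 13]
R3 ← R3 + (2/5)·R1: [0, 1/5, -36/5, -11/5, 21/5, -8/5, 21]
R4 ← R4 + R1: [0, -1, -3, -3, 1, 1, 19]
R3 ← R3 + (1/3)·R2: [0, 0, -8, -8/3, 13/3, -4/3, 76/3]
R4 ← R4 − (5/3)·R2: [0, 0, 1, -2/3, 1/3, -1/3, -8/3]
R4 ← R4 + (1/8)·R3: [0, 0, 0, -1, 7/8, -1/2, 1/2]
The echelon form has 4 nonzero rows, and every pivot lies in the first 6 columns, so rank(T) = rank([T|b]) = 4.
The system is consistent.
Free variables = (unknowns) − (rank) = 6 − 4 = 2.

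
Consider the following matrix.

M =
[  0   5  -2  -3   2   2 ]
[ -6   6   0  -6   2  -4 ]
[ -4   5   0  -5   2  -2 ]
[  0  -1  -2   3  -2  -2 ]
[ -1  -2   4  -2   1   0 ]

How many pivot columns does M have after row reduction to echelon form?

3

Row reduce to echelon form.
Swap R1 ↔ R2
R3 ← R3 − (2/3)·R1: [0, 1, 0, -1, 2/3, 2/3]
R5 ← R5 − (1/6)·R1: [0, -3, 4, -1, 2/3, 2/3]
R3 ← R3 − (1/5)·R2: [0, 0, 2/5, -2/5, 4/15, 4/15]
R4 ← R4 + (1/5)·R2: [0, 0, -12/5, 12/5, -8/5, -8/5]
R5 ← R5 + (3/5)·R2: [0, 0, 14/5, -14/5, 28/15, 28/15]
R4 ← R4 + (6)·R3: [0, 0, 0, 0, 0, 0]
R5 ← R5 − (7)·R3: [0, 0, 0, 0, 0, 0]
Echelon form has 3 nonzero rows, so rank(M) = 3.
Each nonzero row contributes one pivot column: 3 pivot columns.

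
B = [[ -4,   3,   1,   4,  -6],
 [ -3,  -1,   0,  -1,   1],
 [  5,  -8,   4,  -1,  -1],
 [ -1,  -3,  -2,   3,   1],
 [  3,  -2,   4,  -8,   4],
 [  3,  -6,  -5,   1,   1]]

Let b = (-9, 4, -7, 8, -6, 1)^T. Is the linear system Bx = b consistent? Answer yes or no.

Row reduce the augmented matrix [B | b].
R2 ← R2 − (3/4)·R1: [0, -13/4, -3/4, -4, 11/2, 43/4]
R3 ← R3 + (5/4)·R1: [0, -17/4, 21/4, 4, -17/2, -73/4]
R4 ← R4 − (1/4)·R1: [0, -15/4, -9/4, 2, 5/2, 41/4]
R5 ← R5 + (3/4)·R1: [0, 1/4, 19/4, -5, -1/2, -51/4]
R6 ← R6 + (3/4)·R1: [0, -15/4, -17/4, 4, -7/2, -23/4]
R3 ← R3 − (17/13)·R2: [0, 0, 81/13, 120/13, -204/13, -420/13]
R4 ← R4 − (15/13)·R2: [0, 0, -18/13, 86/13, -50/13, -28/13]
R5 ← R5 + (1/13)·R2: [0, 0, 61/13, -69/13, -1/13, -155/13]
R6 ← R6 − (15/13)·R2: [0, 0, -44/13, 112/13, -128/13, -236/13]
R4 ← R4 + (2/9)·R3: [0, 0, 0, 26/3, -22/3, -28/3]
R5 ← R5 − (61/81)·R3: [0, 0, 0, -331/27, 317/27, 335/27]
R6 ← R6 + (44/81)·R3: [0, 0, 0, 368/27, -496/27, -964/27]
R5 ← R5 + (331/234)·R4: [0, 0, 0, 0, 160/117, -31/39]
R6 ← R6 − (184/117)·R4: [0, 0, 0, 0, -800/117, -820/39]
R6 ← R6 + (5)·R5: [0, 0, 0, 0, 0, -25]
The echelon form has 6 nonzero rows; the last pivot sits in the augmented column, so rank(B) = 5 but rank([B|b]) = 6.
Since the ranks differ, the system is inconsistent.

no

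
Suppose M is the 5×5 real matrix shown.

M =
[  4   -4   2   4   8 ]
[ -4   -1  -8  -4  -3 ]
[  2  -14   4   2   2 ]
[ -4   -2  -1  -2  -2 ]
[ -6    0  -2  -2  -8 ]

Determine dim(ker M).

0

Row reduce to echelon form.
R2 ← R2 + R1: [0, -5, -6, 0, 5]
R3 ← R3 − (1/2)·R1: [0, -12, 3, 0, -2]
R4 ← R4 + R1: [0, -6, 1, 2, 6]
R5 ← R5 + (3/2)·R1: [0, -6, 1, 4, 4]
R3 ← R3 − (12/5)·R2: [0, 0, 87/5, 0, -14]
R4 ← R4 − (6/5)·R2: [0, 0, 41/5, 2, 0]
R5 ← R5 − (6/5)·R2: [0, 0, 41/5, 4, -2]
R4 ← R4 − (41/87)·R3: [0, 0, 0, 2, 574/87]
R5 ← R5 − (41/87)·R3: [0, 0, 0, 4, 400/87]
R5 ← R5 − (2)·R4: [0, 0, 0, 0, -748/87]
5 nonzero rows, so rank(M) = 5.
M has 5 columns; by rank–nullity, nullity = 5 − 5 = 0.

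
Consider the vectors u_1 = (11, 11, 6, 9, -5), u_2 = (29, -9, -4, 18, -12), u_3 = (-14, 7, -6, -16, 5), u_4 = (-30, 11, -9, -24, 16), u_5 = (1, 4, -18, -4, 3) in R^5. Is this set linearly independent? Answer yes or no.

yes

Form the matrix with these vectors as rows and row reduce.
R2 ← R2 − (29/11)·R1: [0, -38, -218/11, -63/11, 13/11]
R3 ← R3 + (14/11)·R1: [0, 21, 18/11, -50/11, -15/11]
R4 ← R4 + (30/11)·R1: [0, 41, 81/11, 6/11, 26/11]
R5 ← R5 − (1/11)·R1: [0, 3, -204/11, -53/11, 38/11]
R3 ← R3 + (21/38)·R2: [0, 0, -177/19, -293/38, -27/38]
R4 ← R4 + (41/38)·R2: [0, 0, -2930/209, -2355/418, 1521/418]
R5 ← R5 + (3/38)·R2: [0, 0, -4203/209, -2203/418, 1483/418]
R4 ← R4 − (2930/1947)·R3: [0, 0, 0, 23245/3894, 6111/1298]
R5 ← R5 − (1401/649)·R3: [0, 0, 0, 7382/649, 3298/649]
R5 ← R5 − (44292/23245)·R4: [0, 0, 0, 0, -90404/23245]
5 nonzero rows, so the 5 vectors span a space of dimension 5.
Since 5 = 5, the vectors are linearly independent.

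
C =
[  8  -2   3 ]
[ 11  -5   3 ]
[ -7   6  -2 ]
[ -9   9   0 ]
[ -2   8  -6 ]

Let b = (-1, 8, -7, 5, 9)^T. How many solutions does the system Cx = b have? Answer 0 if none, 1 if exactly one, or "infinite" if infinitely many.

0

Row reduce the augmented matrix [C | b].
R2 ← R2 − (11/8)·R1: [0, -9/4, -9/8, 75/8]
R3 ← R3 + (7/8)·R1: [0, 17/4, 5/8, -63/8]
R4 ← R4 + (9/8)·R1: [0, 27/4, 27/8, 31/8]
R5 ← R5 + (1/4)·R1: [0, 15/2, -21/4, 35/4]
R3 ← R3 + (17/9)·R2: [0, 0, -3/2, 59/6]
R4 ← R4 + (3)·R2: [0, 0, 0, 32]
R5 ← R5 + (10/3)·R2: [0, 0, -9, 40]
R5 ← R5 − (6)·R3: [0, 0, 0, -19]
R5 ← R5 + (19/32)·R4: [0, 0, 0, 0]
The echelon form has 4 nonzero rows; the last pivot sits in the augmented column, so rank(C) = 3 but rank([C|b]) = 4.
Since the ranks differ, the system is inconsistent.
It has no solutions.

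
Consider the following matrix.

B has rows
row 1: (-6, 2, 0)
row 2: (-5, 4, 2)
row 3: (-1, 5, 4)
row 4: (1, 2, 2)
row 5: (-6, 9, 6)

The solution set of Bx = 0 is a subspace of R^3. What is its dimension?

Row reduce to echelon form.
R2 ← R2 − (5/6)·R1: [0, 7/3, 2]
R3 ← R3 − (1/6)·R1: [0, 14/3, 4]
R4 ← R4 + (1/6)·R1: [0, 7/3, 2]
R5 ← R5 − R1: [0, 7, 6]
R3 ← R3 − (2)·R2: [0, 0, 0]
R4 ← R4 − R2: [0, 0, 0]
R5 ← R5 − (3)·R2: [0, 0, 0]
2 nonzero rows, so rank(B) = 2.
B has 3 columns; by rank–nullity, nullity = 3 − 2 = 1.

1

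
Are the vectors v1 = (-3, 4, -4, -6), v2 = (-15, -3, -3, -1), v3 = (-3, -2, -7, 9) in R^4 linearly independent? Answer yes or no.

yes

Form the matrix with these vectors as rows and row reduce.
R2 ← R2 − (5)·R1: [0, -23, 17, 29]
R3 ← R3 − R1: [0, -6, -3, 15]
R3 ← R3 − (6/23)·R2: [0, 0, -171/23, 171/23]
3 nonzero rows, so the 3 vectors span a space of dimension 3.
Since 3 = 3, the vectors are linearly independent.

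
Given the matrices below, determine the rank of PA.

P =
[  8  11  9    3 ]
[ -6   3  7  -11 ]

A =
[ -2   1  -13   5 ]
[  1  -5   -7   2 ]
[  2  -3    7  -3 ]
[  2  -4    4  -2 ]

First compute PA:
[[ 19, -86, -106,  29],
 [  7,   2,  62, -23]]
Now row reduce the product.
R2 ← R2 − (7/19)·R1: [0, 640/19, 1920/19, -640/19]
2 nonzero rows, so rank(PA) = 2.

2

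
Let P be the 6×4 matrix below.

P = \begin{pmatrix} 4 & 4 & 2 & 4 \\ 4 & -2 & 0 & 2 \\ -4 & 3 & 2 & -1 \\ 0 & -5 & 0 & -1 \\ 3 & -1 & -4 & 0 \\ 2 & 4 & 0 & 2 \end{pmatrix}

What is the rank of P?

3

Row reduce to echelon form.
R2 ← R2 − R1: [0, -6, -2, -2]
R3 ← R3 + R1: [0, 7, 4, 3]
R5 ← R5 − (3/4)·R1: [0, -4, -11/2, -3]
R6 ← R6 − (1/2)·R1: [0, 2, -1, 0]
R3 ← R3 + (7/6)·R2: [0, 0, 5/3, 2/3]
R4 ← R4 − (5/6)·R2: [0, 0, 5/3, 2/3]
R5 ← R5 − (2/3)·R2: [0, 0, -25/6, -5/3]
R6 ← R6 + (1/3)·R2: [0, 0, -5/3, -2/3]
R4 ← R4 − R3: [0, 0, 0, 0]
R5 ← R5 + (5/2)·R3: [0, 0, 0, 0]
R6 ← R6 + R3: [0, 0, 0, 0]
Echelon form has 3 nonzero rows, so rank(P) = 3.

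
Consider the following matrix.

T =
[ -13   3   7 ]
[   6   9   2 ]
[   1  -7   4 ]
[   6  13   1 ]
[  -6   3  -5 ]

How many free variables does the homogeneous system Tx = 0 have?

0

Row reduce to echelon form.
R2 ← R2 + (6/13)·R1: [0, 135/13, 68/13]
R3 ← R3 + (1/13)·R1: [0, -88/13, 59/13]
R4 ← R4 + (6/13)·R1: [0, 187/13, 55/13]
R5 ← R5 − (6/13)·R1: [0, 21/13, -107/13]
R3 ← R3 + (88/135)·R2: [0, 0, 1073/135]
R4 ← R4 − (187/135)·R2: [0, 0, -407/135]
R5 ← R5 − (7/45)·R2: [0, 0, -407/45]
R4 ← R4 + (11/29)·R3: [0, 0, 0]
R5 ← R5 + (33/29)·R3: [0, 0, 0]
3 nonzero rows, so rank(T) = 3.
T has 3 columns; by rank–nullity, nullity = 3 − 3 = 0.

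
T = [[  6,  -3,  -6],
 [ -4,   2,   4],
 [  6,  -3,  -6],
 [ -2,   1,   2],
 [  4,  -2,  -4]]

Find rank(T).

1

Row reduce to echelon form.
R2 ← R2 + (2/3)·R1: [0, 0, 0]
R3 ← R3 − R1: [0, 0, 0]
R4 ← R4 + (1/3)·R1: [0, 0, 0]
R5 ← R5 − (2/3)·R1: [0, 0, 0]
Echelon form has 1 nonzero row, so rank(T) = 1.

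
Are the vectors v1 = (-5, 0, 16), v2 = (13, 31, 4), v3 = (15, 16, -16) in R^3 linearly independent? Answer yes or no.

yes

Form the matrix with these vectors as rows and row reduce.
R2 ← R2 + (13/5)·R1: [0, 31, 228/5]
R3 ← R3 + (3)·R1: [0, 16, 32]
R3 ← R3 − (16/31)·R2: [0, 0, 1312/155]
3 nonzero rows, so the 3 vectors span a space of dimension 3.
Since 3 = 3, the vectors are linearly independent.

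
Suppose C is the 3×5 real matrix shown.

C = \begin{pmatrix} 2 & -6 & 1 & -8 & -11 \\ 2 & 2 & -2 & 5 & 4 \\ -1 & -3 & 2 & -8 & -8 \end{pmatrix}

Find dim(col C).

3

Row reduce to echelon form.
R2 ← R2 − R1: [0, 8, -3, 13, 15]
R3 ← R3 + (1/2)·R1: [0, -6, 5/2, -12, -27/2]
R3 ← R3 + (3/4)·R2: [0, 0, 1/4, -9/4, -9/4]
Echelon form has 3 nonzero rows, so rank(C) = 3.
The column space has dimension equal to the rank: 3.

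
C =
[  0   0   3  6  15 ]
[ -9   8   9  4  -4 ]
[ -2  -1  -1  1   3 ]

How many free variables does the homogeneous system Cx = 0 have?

2

Row reduce to echelon form.
Swap R1 ↔ R2
R3 ← R3 − (2/9)·R1: [0, -25/9, -3, 1/9, 35/9]
Swap R2 ↔ R3
3 nonzero rows, so rank(C) = 3.
C has 5 columns; by rank–nullity, nullity = 5 − 3 = 2.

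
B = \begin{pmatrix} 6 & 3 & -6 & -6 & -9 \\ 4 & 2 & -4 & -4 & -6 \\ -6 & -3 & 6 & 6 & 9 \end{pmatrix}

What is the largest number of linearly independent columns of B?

Row reduce to echelon form.
R2 ← R2 − (2/3)·R1: [0, 0, 0, 0, 0]
R3 ← R3 + R1: [0, 0, 0, 0, 0]
Echelon form has 1 nonzero row, so rank(B) = 1.
The rank gives the maximum number of linearly independent columns: 1.

1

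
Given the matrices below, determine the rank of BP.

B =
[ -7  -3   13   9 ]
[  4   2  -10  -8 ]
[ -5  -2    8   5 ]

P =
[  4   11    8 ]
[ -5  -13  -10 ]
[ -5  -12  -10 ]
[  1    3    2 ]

2

First compute BP:
[[-69, -167, -138],
 [ 48, 114,  96],
 [-45, -110, -90]]
Now row reduce the product.
R2 ← R2 + (16/23)·R1: [0, -50/23, 0]
R3 ← R3 − (15/23)·R1: [0, -25/23, 0]
R3 ← R3 − (1/2)·R2: [0, 0, 0]
2 nonzero rows, so rank(BP) = 2.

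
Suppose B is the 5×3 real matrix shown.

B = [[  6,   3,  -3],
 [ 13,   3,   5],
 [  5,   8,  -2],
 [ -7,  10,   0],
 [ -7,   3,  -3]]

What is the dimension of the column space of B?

3

Row reduce to echelon form.
R2 ← R2 − (13/6)·R1: [0, -7/2, 23/2]
R3 ← R3 − (5/6)·R1: [0, 11/2, 1/2]
R4 ← R4 + (7/6)·R1: [0, 27/2, -7/2]
R5 ← R5 + (7/6)·R1: [0, 13/2, -13/2]
R3 ← R3 + (11/7)·R2: [0, 0, 130/7]
R4 ← R4 + (27/7)·R2: [0, 0, 286/7]
R5 ← R5 + (13/7)·R2: [0, 0, 104/7]
R4 ← R4 − (11/5)·R3: [0, 0, 0]
R5 ← R5 − (4/5)·R3: [0, 0, 0]
Echelon form has 3 nonzero rows, so rank(B) = 3.
The column space has dimension equal to the rank: 3.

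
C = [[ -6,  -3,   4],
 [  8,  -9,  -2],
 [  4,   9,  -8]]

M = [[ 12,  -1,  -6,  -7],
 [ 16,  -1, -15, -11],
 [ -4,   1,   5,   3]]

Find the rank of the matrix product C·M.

First compute CM:
[[-136,  13, 101,  87],
 [-40,  -1,  77,  37],
 [224, -21, -199, -151]]
Now row reduce the product.
R2 ← R2 − (5/17)·R1: [0, -82/17, 804/17, 194/17]
R3 ← R3 + (28/17)·R1: [0, 7/17, -555/17, -131/17]
R3 ← R3 + (7/82)·R2: [0, 0, -1173/41, -276/41]
3 nonzero rows, so rank(CM) = 3.

3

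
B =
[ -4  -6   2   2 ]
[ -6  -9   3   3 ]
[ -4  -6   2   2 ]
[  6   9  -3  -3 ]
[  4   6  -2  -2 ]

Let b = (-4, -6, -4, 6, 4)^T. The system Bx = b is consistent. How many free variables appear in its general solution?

3

Row reduce the augmented matrix [B | b].
R2 ← R2 − (3/2)·R1: [0, 0, 0, 0, 0]
R3 ← R3 − R1: [0, 0, 0, 0, 0]
R4 ← R4 + (3/2)·R1: [0, 0, 0, 0, 0]
R5 ← R5 + R1: [0, 0, 0, 0, 0]
The echelon form has 1 nonzero rows, and every pivot lies in the first 4 columns, so rank(B) = rank([B|b]) = 1.
The system is consistent.
Free variables = (unknowns) − (rank) = 4 − 1 = 3.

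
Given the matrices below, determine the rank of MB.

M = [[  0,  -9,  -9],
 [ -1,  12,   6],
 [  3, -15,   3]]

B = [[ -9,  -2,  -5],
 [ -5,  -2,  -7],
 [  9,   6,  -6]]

2

First compute MB:
[[-36, -36, 117],
 [  3,  14, -115],
 [ 75,  42,  72]]
Now row reduce the product.
R2 ← R2 + (1/12)·R1: [0, 11, -421/4]
R3 ← R3 + (25/12)·R1: [0, -33, 1263/4]
R3 ← R3 + (3)·R2: [0, 0, 0]
2 nonzero rows, so rank(MB) = 2.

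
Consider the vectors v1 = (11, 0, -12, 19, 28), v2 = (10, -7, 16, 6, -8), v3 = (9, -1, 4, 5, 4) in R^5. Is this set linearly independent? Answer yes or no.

yes

Form the matrix with these vectors as rows and row reduce.
R2 ← R2 − (10/11)·R1: [0, -7, 296/11, -124/11, -368/11]
R3 ← R3 − (9/11)·R1: [0, -1, 152/11, -116/11, -208/11]
R3 ← R3 − (1/7)·R2: [0, 0, 768/77, -688/77, -1088/77]
3 nonzero rows, so the 3 vectors span a space of dimension 3.
Since 3 = 3, the vectors are linearly independent.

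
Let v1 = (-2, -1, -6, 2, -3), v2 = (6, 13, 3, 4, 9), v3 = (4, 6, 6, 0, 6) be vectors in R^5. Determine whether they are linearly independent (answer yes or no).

no

Form the matrix with these vectors as rows and row reduce.
R2 ← R2 + (3)·R1: [0, 10, -15, 10, 0]
R3 ← R3 + (2)·R1: [0, 4, -6, 4, 0]
R3 ← R3 − (2/5)·R2: [0, 0, 0, 0, 0]
2 nonzero rows, so the 3 vectors span a space of dimension 2.
Since 2 < 3, the vectors are linearly dependent.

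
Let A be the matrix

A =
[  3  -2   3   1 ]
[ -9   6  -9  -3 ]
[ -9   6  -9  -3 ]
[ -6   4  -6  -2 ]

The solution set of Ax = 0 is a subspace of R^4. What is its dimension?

Row reduce to echelon form.
R2 ← R2 + (3)·R1: [0, 0, 0, 0]
R3 ← R3 + (3)·R1: [0, 0, 0, 0]
R4 ← R4 + (2)·R1: [0, 0, 0, 0]
1 nonzero row, so rank(A) = 1.
A has 4 columns; by rank–nullity, nullity = 4 − 1 = 3.

3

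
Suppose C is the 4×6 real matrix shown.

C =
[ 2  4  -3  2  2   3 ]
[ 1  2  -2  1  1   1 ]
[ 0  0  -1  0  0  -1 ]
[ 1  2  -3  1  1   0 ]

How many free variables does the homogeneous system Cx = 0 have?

Row reduce to echelon form.
R2 ← R2 − (1/2)·R1: [0, 0, -1/2, 0, 0, -1/2]
R4 ← R4 − (1/2)·R1: [0, 0, -3/2, 0, 0, -3/2]
R3 ← R3 − (2)·R2: [0, 0, 0, 0, 0, 0]
R4 ← R4 − (3)·R2: [0, 0, 0, 0, 0, 0]
2 nonzero rows, so rank(C) = 2.
C has 6 columns; by rank–nullity, nullity = 6 − 2 = 4.

4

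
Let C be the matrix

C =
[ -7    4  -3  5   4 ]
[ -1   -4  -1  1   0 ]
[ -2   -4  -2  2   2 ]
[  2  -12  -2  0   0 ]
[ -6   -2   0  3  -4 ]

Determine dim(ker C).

Row reduce to echelon form.
R2 ← R2 − (1/7)·R1: [0, -32/7, -4/7, 2/7, -4/7]
R3 ← R3 − (2/7)·R1: [0, -36/7, -8/7, 4/7, 6/7]
R4 ← R4 + (2/7)·R1: [0, -76/7, -20/7, 10/7, 8/7]
R5 ← R5 − (6/7)·R1: [0, -38/7, 18/7, -9/7, -52/7]
R3 ← R3 − (9/8)·R2: [0, 0, -1/2, 1/4, 3/2]
R4 ← R4 − (19/8)·R2: [0, 0, -3/2, 3/4, 5/2]
R5 ← R5 − (19/16)·R2: [0, 0, 13/4, -13/8, -27/4]
R4 ← R4 − (3)·R3: [0, 0, 0, 0, -2]
R5 ← R5 + (13/2)·R3: [0, 0, 0, 0, 3]
R5 ← R5 + (3/2)·R4: [0, 0, 0, 0, 0]
4 nonzero rows, so rank(C) = 4.
C has 5 columns; by rank–nullity, nullity = 5 − 4 = 1.

1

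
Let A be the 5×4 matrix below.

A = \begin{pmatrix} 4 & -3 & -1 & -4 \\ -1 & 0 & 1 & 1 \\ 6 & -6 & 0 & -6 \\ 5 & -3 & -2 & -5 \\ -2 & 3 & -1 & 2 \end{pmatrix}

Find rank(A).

Row reduce to echelon form.
R2 ← R2 + (1/4)·R1: [0, -3/4, 3/4, 0]
R3 ← R3 − (3/2)·R1: [0, -3/2, 3/2, 0]
R4 ← R4 − (5/4)·R1: [0, 3/4, -3/4, 0]
R5 ← R5 + (1/2)·R1: [0, 3/2, -3/2, 0]
R3 ← R3 − (2)·R2: [0, 0, 0, 0]
R4 ← R4 + R2: [0, 0, 0, 0]
R5 ← R5 + (2)·R2: [0, 0, 0, 0]
Echelon form has 2 nonzero rows, so rank(A) = 2.

2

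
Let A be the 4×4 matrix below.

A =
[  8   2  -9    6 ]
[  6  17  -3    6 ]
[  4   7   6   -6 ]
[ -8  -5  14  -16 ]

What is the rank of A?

4

Row reduce to echelon form.
R2 ← R2 − (3/4)·R1: [0, 31/2, 15/4, 3/2]
R3 ← R3 − (1/2)·R1: [0, 6, 21/2, -9]
R4 ← R4 + R1: [0, -3, 5, -10]
R3 ← R3 − (12/31)·R2: [0, 0, 561/62, -297/31]
R4 ← R4 + (6/31)·R2: [0, 0, 355/62, -301/31]
R4 ← R4 − (355/561)·R3: [0, 0, 0, -62/17]
Echelon form has 4 nonzero rows, so rank(A) = 4.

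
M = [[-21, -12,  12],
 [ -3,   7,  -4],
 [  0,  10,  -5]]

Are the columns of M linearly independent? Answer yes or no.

yes

Row reduce M to echelon form.
R2 ← R2 − (1/7)·R1: [0, 61/7, -40/7]
R3 ← R3 − (70/61)·R2: [0, 0, 95/61]
3 pivots among 3 columns.
Every column is a pivot column, so the columns are linearly independent.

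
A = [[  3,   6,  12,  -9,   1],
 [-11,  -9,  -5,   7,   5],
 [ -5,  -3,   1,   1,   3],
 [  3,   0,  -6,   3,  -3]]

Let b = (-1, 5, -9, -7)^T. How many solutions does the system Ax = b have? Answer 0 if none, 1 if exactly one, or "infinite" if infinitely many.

Row reduce the augmented matrix [A | b].
R2 ← R2 + (11/3)·R1: [0, 13, 39, -26, 26/3, 4/3]
R3 ← R3 + (5/3)·R1: [0, 7, 21, -14, 14/3, -32/3]
R4 ← R4 − R1: [0, -6, -18, 12, -4, -6]
R3 ← R3 − (7/13)·R2: [0, 0, 0, 0, 0, -148/13]
R4 ← R4 + (6/13)·R2: [0, 0, 0, 0, 0, -70/13]
R4 ← R4 − (35/74)·R3: [0, 0, 0, 0, 0, 0]
The echelon form has 3 nonzero rows; the last pivot sits in the augmented column, so rank(A) = 2 but rank([A|b]) = 3.
Since the ranks differ, the system is inconsistent.
It has no solutions.

0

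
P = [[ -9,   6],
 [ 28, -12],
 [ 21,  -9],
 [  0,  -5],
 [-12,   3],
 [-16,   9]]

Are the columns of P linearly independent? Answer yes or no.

Row reduce P to echelon form.
R2 ← R2 + (28/9)·R1: [0, 20/3]
R3 ← R3 + (7/3)·R1: [0, 5]
R5 ← R5 − (4/3)·R1: [0, -5]
R6 ← R6 − (16/9)·R1: [0, -5/3]
R3 ← R3 − (3/4)·R2: [0, 0]
R4 ← R4 + (3/4)·R2: [0, 0]
R5 ← R5 + (3/4)·R2: [0, 0]
R6 ← R6 + (1/4)·R2: [0, 0]
2 pivots among 2 columns.
Every column is a pivot column, so the columns are linearly independent.

yes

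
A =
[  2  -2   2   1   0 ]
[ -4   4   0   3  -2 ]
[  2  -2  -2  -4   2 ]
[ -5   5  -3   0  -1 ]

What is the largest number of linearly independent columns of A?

2

Row reduce to echelon form.
R2 ← R2 + (2)·R1: [0, 0, 4, 5, -2]
R3 ← R3 − R1: [0, 0, -4, -5, 2]
R4 ← R4 + (5/2)·R1: [0, 0, 2, 5/2, -1]
R3 ← R3 + R2: [0, 0, 0, 0, 0]
R4 ← R4 − (1/2)·R2: [0, 0, 0, 0, 0]
Echelon form has 2 nonzero rows, so rank(A) = 2.
The rank gives the maximum number of linearly independent columns: 2.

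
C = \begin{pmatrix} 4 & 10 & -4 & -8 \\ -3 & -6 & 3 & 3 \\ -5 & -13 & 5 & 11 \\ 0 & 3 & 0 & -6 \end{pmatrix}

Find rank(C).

2

Row reduce to echelon form.
R2 ← R2 + (3/4)·R1: [0, 3/2, 0, -3]
R3 ← R3 + (5/4)·R1: [0, -1/2, 0, 1]
R3 ← R3 + (1/3)·R2: [0, 0, 0, 0]
R4 ← R4 − (2)·R2: [0, 0, 0, 0]
Echelon form has 2 nonzero rows, so rank(C) = 2.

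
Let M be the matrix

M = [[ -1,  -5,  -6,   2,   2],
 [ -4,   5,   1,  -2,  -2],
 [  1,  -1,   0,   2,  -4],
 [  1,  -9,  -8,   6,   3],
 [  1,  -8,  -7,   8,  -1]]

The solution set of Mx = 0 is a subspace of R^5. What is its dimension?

1

Row reduce to echelon form.
R2 ← R2 − (4)·R1: [0, 25, 25, -10, -10]
R3 ← R3 + R1: [0, -6, -6, 4, -2]
R4 ← R4 + R1: [0, -14, -14, 8, 5]
R5 ← R5 + R1: [0, -13, -13, 10, 1]
R3 ← R3 + (6/25)·R2: [0, 0, 0, 8/5, -22/5]
R4 ← R4 + (14/25)·R2: [0, 0, 0, 12/5, -3/5]
R5 ← R5 + (13/25)·R2: [0, 0, 0, 24/5, -21/5]
R4 ← R4 − (3/2)·R3: [0, 0, 0, 0, 6]
R5 ← R5 − (3)·R3: [0, 0, 0, 0, 9]
R5 ← R5 − (3/2)·R4: [0, 0, 0, 0, 0]
4 nonzero rows, so rank(M) = 4.
M has 5 columns; by rank–nullity, nullity = 5 − 4 = 1.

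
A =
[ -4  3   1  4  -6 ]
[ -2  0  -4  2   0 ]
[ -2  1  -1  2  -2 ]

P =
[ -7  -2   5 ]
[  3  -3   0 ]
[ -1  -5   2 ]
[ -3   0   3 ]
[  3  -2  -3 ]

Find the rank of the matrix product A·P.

2

First compute AP:
[[  6,   6,  12],
 [ 12,  24, -12],
 [  6,  10,   0]]
Now row reduce the product.
R2 ← R2 − (2)·R1: [0, 12, -36]
R3 ← R3 − R1: [0, 4, -12]
R3 ← R3 − (1/3)·R2: [0, 0, 0]
2 nonzero rows, so rank(AP) = 2.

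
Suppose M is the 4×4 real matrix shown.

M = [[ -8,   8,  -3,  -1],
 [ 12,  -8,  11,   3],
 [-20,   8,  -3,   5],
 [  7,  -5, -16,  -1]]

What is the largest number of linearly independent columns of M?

Row reduce to echelon form.
R2 ← R2 + (3/2)·R1: [0, 4, 13/2, 3/2]
R3 ← R3 − (5/2)·R1: [0, -12, 9/2, 15/2]
R4 ← R4 + (7/8)·R1: [0, 2, -149/8, -15/8]
R3 ← R3 + (3)·R2: [0, 0, 24, 12]
R4 ← R4 − (1/2)·R2: [0, 0, -175/8, -21/8]
R4 ← R4 + (175/192)·R3: [0, 0, 0, 133/16]
Echelon form has 4 nonzero rows, so rank(M) = 4.
The rank gives the maximum number of linearly independent columns: 4.

4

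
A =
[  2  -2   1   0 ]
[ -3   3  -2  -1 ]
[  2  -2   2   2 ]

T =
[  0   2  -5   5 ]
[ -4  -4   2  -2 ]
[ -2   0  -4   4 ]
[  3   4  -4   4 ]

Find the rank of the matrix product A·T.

1

First compute AT:
[[  6,  12, -18,  18],
 [-11, -22,  33, -33],
 [ 10,  20, -30,  30]]
Now row reduce the product.
R2 ← R2 + (11/6)·R1: [0, 0, 0, 0]
R3 ← R3 − (5/3)·R1: [0, 0, 0, 0]
1 nonzero row, so rank(AT) = 1.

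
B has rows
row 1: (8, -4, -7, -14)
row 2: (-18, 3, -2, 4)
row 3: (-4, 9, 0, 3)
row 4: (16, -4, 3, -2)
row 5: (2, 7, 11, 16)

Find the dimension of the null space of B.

0

Row reduce to echelon form.
R2 ← R2 + (9/4)·R1: [0, -6, -71/4, -55/2]
R3 ← R3 + (1/2)·R1: [0, 7, -7/2, -4]
R4 ← R4 − (2)·R1: [0, 4, 17, 26]
R5 ← R5 − (1/4)·R1: [0, 8, 51/4, 39/2]
R3 ← R3 + (7/6)·R2: [0, 0, -581/24, -433/12]
R4 ← R4 + (2/3)·R2: [0, 0, 31/6, 23/3]
R5 ← R5 + (4/3)·R2: [0, 0, -131/12, -103/6]
R4 ← R4 + (124/581)·R3: [0, 0, 0, -20/581]
R5 ← R5 − (262/581)·R3: [0, 0, 0, -520/581]
R5 ← R5 − (26)·R4: [0, 0, 0, 0]
4 nonzero rows, so rank(B) = 4.
B has 4 columns; by rank–nullity, nullity = 4 − 4 = 0.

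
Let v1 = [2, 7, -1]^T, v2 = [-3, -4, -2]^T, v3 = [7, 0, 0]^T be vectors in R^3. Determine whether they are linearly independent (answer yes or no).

yes

Form the matrix with these vectors as rows and row reduce.
R2 ← R2 + (3/2)·R1: [0, 13/2, -7/2]
R3 ← R3 − (7/2)·R1: [0, -49/2, 7/2]
R3 ← R3 + (49/13)·R2: [0, 0, -126/13]
3 nonzero rows, so the 3 vectors span a space of dimension 3.
Since 3 = 3, the vectors are linearly independent.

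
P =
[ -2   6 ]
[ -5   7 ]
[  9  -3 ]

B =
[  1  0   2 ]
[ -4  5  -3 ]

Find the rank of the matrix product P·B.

First compute PB:
[[-26,  30, -22],
 [-33,  35, -31],
 [ 21, -15,  27]]
Now row reduce the product.
R2 ← R2 − (33/26)·R1: [0, -40/13, -40/13]
R3 ← R3 + (21/26)·R1: [0, 120/13, 120/13]
R3 ← R3 + (3)·R2: [0, 0, 0]
2 nonzero rows, so rank(PB) = 2.

2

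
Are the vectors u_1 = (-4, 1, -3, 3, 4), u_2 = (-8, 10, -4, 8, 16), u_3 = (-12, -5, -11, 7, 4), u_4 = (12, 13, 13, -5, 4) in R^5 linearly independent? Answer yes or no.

Form the matrix with these vectors as rows and row reduce.
R2 ← R2 − (2)·R1: [0, 8, 2, 2, 8]
R3 ← R3 − (3)·R1: [0, -8, -2, -2, -8]
R4 ← R4 + (3)·R1: [0, 16, 4, 4, 16]
R3 ← R3 + R2: [0, 0, 0, 0, 0]
R4 ← R4 − (2)·R2: [0, 0, 0, 0, 0]
2 nonzero rows, so the 4 vectors span a space of dimension 2.
Since 2 < 4, the vectors are linearly dependent.

no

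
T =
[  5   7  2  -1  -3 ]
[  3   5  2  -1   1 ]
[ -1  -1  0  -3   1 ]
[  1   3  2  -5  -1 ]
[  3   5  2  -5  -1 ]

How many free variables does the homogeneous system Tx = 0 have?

Row reduce to echelon form.
R2 ← R2 − (3/5)·R1: [0, 4/5, 4/5, -2/5, 14/5]
R3 ← R3 + (1/5)·R1: [0, 2/5, 2/5, -16/5, 2/5]
R4 ← R4 − (1/5)·R1: [0, 8/5, 8/5, -24/5, -2/5]
R5 ← R5 − (3/5)·R1: [0, 4/5, 4/5, -22/5, 4/5]
R3 ← R3 − (1/2)·R2: [0, 0, 0, -3, -1]
R4 ← R4 − (2)·R2: [0, 0, 0, -4, -6]
R5 ← R5 − R2: [0, 0, 0, -4, -2]
R4 ← R4 − (4/3)·R3: [0, 0, 0, 0, -14/3]
R5 ← R5 − (4/3)·R3: [0, 0, 0, 0, -2/3]
R5 ← R5 − (1/7)·R4: [0, 0, 0, 0, 0]
4 nonzero rows, so rank(T) = 4.
T has 5 columns; by rank–nullity, nullity = 5 − 4 = 1.

1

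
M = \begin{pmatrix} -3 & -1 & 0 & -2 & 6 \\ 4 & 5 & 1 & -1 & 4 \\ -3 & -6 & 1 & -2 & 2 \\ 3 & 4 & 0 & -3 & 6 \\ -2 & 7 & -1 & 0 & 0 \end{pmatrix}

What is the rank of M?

5

Row reduce to echelon form.
R2 ← R2 + (4/3)·R1: [0, 11/3, 1, -11/3, 12]
R3 ← R3 − R1: [0, -5, 1, 0, -4]
R4 ← R4 + R1: [0, 3, 0, -5, 12]
R5 ← R5 − (2/3)·R1: [0, 23/3, -1, 4/3, -4]
R3 ← R3 + (15/11)·R2: [0, 0, 26/11, -5, 136/11]
R4 ← R4 − (9/11)·R2: [0, 0, -9/11, -2, 24/11]
R5 ← R5 − (23/11)·R2: [0, 0, -34/11, 9, -320/11]
R4 ← R4 + (9/26)·R3: [0, 0, 0, -97/26, 84/13]
R5 ← R5 + (17/13)·R3: [0, 0, 0, 32/13, -168/13]
R5 ← R5 + (64/97)·R4: [0, 0, 0, 0, -840/97]
Echelon form has 5 nonzero rows, so rank(M) = 5.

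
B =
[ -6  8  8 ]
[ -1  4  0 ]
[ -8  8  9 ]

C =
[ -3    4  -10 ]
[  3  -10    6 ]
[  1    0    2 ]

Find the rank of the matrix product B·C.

First compute BC:
[[ 50, -104, 124],
 [ 15, -44,  34],
 [ 57, -112, 146]]
Now row reduce the product.
R2 ← R2 − (3/10)·R1: [0, -64/5, -16/5]
R3 ← R3 − (57/50)·R1: [0, 164/25, 116/25]
R3 ← R3 + (41/80)·R2: [0, 0, 3]
3 nonzero rows, so rank(BC) = 3.

3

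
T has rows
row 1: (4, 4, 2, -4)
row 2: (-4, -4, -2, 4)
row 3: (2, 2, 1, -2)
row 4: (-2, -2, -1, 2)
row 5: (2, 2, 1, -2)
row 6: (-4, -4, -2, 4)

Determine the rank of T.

Row reduce to echelon form.
R2 ← R2 + R1: [0, 0, 0, 0]
R3 ← R3 − (1/2)·R1: [0, 0, 0, 0]
R4 ← R4 + (1/2)·R1: [0, 0, 0, 0]
R5 ← R5 − (1/2)·R1: [0, 0, 0, 0]
R6 ← R6 + R1: [0, 0, 0, 0]
Echelon form has 1 nonzero row, so rank(T) = 1.

1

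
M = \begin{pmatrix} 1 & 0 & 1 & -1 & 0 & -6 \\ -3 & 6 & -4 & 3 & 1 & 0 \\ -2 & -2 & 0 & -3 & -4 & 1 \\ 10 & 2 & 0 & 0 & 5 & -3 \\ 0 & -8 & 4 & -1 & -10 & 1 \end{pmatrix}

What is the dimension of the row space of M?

5

Row reduce to echelon form.
R2 ← R2 + (3)·R1: [0, 6, -1, 0, 1, -18]
R3 ← R3 + (2)·R1: [0, -2, 2, -5, -4, -11]
R4 ← R4 − (10)·R1: [0, 2, -10, 10, 5, 57]
R3 ← R3 + (1/3)·R2: [0, 0, 5/3, -5, -11/3, -17]
R4 ← R4 − (1/3)·R2: [0, 0, -29/3, 10, 14/3, 63]
R5 ← R5 + (4/3)·R2: [0, 0, 8/3, -1, -26/3, -23]
R4 ← R4 + (29/5)·R3: [0, 0, 0, -19, -83/5, -178/5]
R5 ← R5 − (8/5)·R3: [0, 0, 0, 7, -14/5, 21/5]
R5 ← R5 + (7/19)·R4: [0, 0, 0, 0, -847/95, -847/95]
Echelon form has 5 nonzero rows, so rank(M) = 5.
The row space has dimension equal to the rank: 5.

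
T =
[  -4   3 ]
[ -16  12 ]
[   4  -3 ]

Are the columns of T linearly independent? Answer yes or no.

Row reduce T to echelon form.
R2 ← R2 − (4)·R1: [0, 0]
R3 ← R3 + R1: [0, 0]
1 pivot among 2 columns.
Only 1 < 2 pivot columns, so the columns are linearly dependent.

no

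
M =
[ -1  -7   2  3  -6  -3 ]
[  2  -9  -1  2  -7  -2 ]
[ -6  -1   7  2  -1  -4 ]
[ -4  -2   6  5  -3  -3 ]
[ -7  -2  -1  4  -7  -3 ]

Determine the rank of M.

4

Row reduce to echelon form.
R2 ← R2 + (2)·R1: [0, -23, 3, 8, -19, -8]
R3 ← R3 − (6)·R1: [0, 41, -5, -16, 35, 14]
R4 ← R4 − (4)·R1: [0, 26, -2, -7, 21, 9]
R5 ← R5 − (7)·R1: [0, 47, -15, -17, 35, 18]
R3 ← R3 + (41/23)·R2: [0, 0, 8/23, -40/23, 26/23, -6/23]
R4 ← R4 + (26/23)·R2: [0, 0, 32/23, 47/23, -11/23, -1/23]
R5 ← R5 + (47/23)·R2: [0, 0, -204/23, -15/23, -88/23, 38/23]
R4 ← R4 − (4)·R3: [0, 0, 0, 9, -5, 1]
R5 ← R5 + (51/2)·R3: [0, 0, 0, -45, 25, -5]
R5 ← R5 + (5)·R4: [0, 0, 0, 0, 0, 0]
Echelon form has 4 nonzero rows, so rank(M) = 4.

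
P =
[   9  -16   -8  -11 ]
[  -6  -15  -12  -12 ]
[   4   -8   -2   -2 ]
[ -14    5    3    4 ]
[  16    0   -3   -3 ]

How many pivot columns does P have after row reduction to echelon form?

4

Row reduce to echelon form.
R2 ← R2 + (2/3)·R1: [0, -77/3, -52/3, -58/3]
R3 ← R3 − (4/9)·R1: [0, -8/9, 14/9, 26/9]
R4 ← R4 + (14/9)·R1: [0, -179/9, -85/9, -118/9]
R5 ← R5 − (16/9)·R1: [0, 256/9, 101/9, 149/9]
R3 ← R3 − (8/231)·R2: [0, 0, 166/77, 274/77]
R4 ← R4 − (179/231)·R2: [0, 0, 307/77, 144/77]
R5 ← R5 + (256/231)·R2: [0, 0, -615/77, -375/77]
R4 ← R4 − (307/166)·R3: [0, 0, 0, -391/83]
R5 ← R5 + (615/166)·R3: [0, 0, 0, 690/83]
R5 ← R5 + (30/17)·R4: [0, 0, 0, 0]
Echelon form has 4 nonzero rows, so rank(P) = 4.
Each nonzero row contributes one pivot column: 4 pivot columns.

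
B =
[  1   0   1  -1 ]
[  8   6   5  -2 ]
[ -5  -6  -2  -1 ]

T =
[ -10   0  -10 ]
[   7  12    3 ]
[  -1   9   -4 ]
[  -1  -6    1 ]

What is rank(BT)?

First compute BT:
[[-10,  15, -15],
 [-41, 129, -84],
 [ 11, -84,  39]]
Now row reduce the product.
R2 ← R2 − (41/10)·R1: [0, 135/2, -45/2]
R3 ← R3 + (11/10)·R1: [0, -135/2, 45/2]
R3 ← R3 + R2: [0, 0, 0]
2 nonzero rows, so rank(BT) = 2.

2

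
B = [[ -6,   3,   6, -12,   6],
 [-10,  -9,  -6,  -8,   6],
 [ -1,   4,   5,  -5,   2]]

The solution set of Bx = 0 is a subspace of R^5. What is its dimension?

Row reduce to echelon form.
R2 ← R2 − (5/3)·R1: [0, -14, -16, 12, -4]
R3 ← R3 − (1/6)·R1: [0, 7/2, 4, -3, 1]
R3 ← R3 + (1/4)·R2: [0, 0, 0, 0, 0]
2 nonzero rows, so rank(B) = 2.
B has 5 columns; by rank–nullity, nullity = 5 − 2 = 3.

3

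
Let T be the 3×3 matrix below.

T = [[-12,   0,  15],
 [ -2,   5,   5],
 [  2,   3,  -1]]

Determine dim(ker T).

1

Row reduce to echelon form.
R2 ← R2 − (1/6)·R1: [0, 5, 5/2]
R3 ← R3 + (1/6)·R1: [0, 3, 3/2]
R3 ← R3 − (3/5)·R2: [0, 0, 0]
2 nonzero rows, so rank(T) = 2.
T has 3 columns; by rank–nullity, nullity = 3 − 2 = 1.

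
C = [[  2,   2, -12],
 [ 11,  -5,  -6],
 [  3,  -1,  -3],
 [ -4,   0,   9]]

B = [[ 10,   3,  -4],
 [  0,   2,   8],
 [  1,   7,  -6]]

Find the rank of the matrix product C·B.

2

First compute CB:
[[  8, -74,  80],
 [104, -19, -48],
 [ 27, -14,  -2],
 [-31,  51, -38]]
Now row reduce the product.
R2 ← R2 − (13)·R1: [0, 943, -1088]
R3 ← R3 − (27/8)·R1: [0, 943/4, -272]
R4 ← R4 + (31/8)·R1: [0, -943/4, 272]
R3 ← R3 − (1/4)·R2: [0, 0, 0]
R4 ← R4 + (1/4)·R2: [0, 0, 0]
2 nonzero rows, so rank(CB) = 2.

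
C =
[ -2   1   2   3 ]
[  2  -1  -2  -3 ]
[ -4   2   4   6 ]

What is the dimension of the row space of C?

Row reduce to echelon form.
R2 ← R2 + R1: [0, 0, 0, 0]
R3 ← R3 − (2)·R1: [0, 0, 0, 0]
Echelon form has 1 nonzero row, so rank(C) = 1.
The row space has dimension equal to the rank: 1.

1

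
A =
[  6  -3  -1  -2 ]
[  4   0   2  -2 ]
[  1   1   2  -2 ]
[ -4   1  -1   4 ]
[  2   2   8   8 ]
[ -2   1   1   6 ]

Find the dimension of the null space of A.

Row reduce to echelon form.
R2 ← R2 − (2/3)·R1: [0, 2, 8/3, -2/3]
R3 ← R3 − (1/6)·R1: [0, 3/2, 13/6, -5/3]
R4 ← R4 + (2/3)·R1: [0, -1, -5/3, 8/3]
R5 ← R5 − (1/3)·R1: [0, 3, 25/3, 26/3]
R6 ← R6 + (1/3)·R1: [0, 0, 2/3, 16/3]
R3 ← R3 − (3/4)·R2: [0, 0, 1/6, -7/6]
R4 ← R4 + (1/2)·R2: [0, 0, -1/3, 7/3]
R5 ← R5 − (3/2)·R2: [0, 0, 13/3, 29/3]
R4 ← R4 + (2)·R3: [0, 0, 0, 0]
R5 ← R5 − (26)·R3: [0, 0, 0, 40]
R6 ← R6 − (4)·R3: [0, 0, 0, 10]
Swap R4 ↔ R5
R6 ← R6 − (1/4)·R4: [0, 0, 0, 0]
4 nonzero rows, so rank(A) = 4.
A has 4 columns; by rank–nullity, nullity = 4 − 4 = 0.

0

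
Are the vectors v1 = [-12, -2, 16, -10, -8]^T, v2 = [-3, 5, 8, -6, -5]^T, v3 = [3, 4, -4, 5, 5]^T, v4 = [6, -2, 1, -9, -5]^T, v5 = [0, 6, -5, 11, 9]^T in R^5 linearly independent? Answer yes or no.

no

Form the matrix with these vectors as rows and row reduce.
R2 ← R2 − (1/4)·R1: [0, 11/2, 4, -7/2, -3]
R3 ← R3 + (1/4)·R1: [0, 7/2, 0, 5/2, 3]
R4 ← R4 + (1/2)·R1: [0, -3, 9, -14, -9]
R3 ← R3 − (7/11)·R2: [0, 0, -28/11, 52/11, 54/11]
R4 ← R4 + (6/11)·R2: [0, 0, 123/11, -175/11, -117/11]
R5 ← R5 − (12/11)·R2: [0, 0, -103/11, 163/11, 135/11]
R4 ← R4 + (123/28)·R3: [0, 0, 0, 34/7, 153/14]
R5 ← R5 − (103/28)·R3: [0, 0, 0, -18/7, -81/14]
R5 ← R5 + (9/17)·R4: [0, 0, 0, 0, 0]
4 nonzero rows, so the 5 vectors span a space of dimension 4.
Since 4 < 5, the vectors are linearly dependent.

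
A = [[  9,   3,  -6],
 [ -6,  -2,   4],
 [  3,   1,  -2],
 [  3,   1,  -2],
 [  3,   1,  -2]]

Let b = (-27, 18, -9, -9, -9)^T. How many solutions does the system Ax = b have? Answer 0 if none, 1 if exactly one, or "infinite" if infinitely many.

Row reduce the augmented matrix [A | b].
R2 ← R2 + (2/3)·R1: [0, 0, 0, 0]
R3 ← R3 − (1/3)·R1: [0, 0, 0, 0]
R4 ← R4 − (1/3)·R1: [0, 0, 0, 0]
R5 ← R5 − (1/3)·R1: [0, 0, 0, 0]
The echelon form has 1 nonzero rows, and every pivot lies in the first 3 columns, so rank(A) = rank([A|b]) = 1.
The system is consistent.
rank = 1 < 3 unknowns, so there are infinitely many solutions.

infinite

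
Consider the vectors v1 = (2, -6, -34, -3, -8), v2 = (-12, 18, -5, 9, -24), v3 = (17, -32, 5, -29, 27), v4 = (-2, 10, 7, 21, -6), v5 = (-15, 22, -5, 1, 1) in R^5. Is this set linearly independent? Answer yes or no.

yes

Form the matrix with these vectors as rows and row reduce.
R2 ← R2 + (6)·R1: [0, -18, -209, -9, -72]
R3 ← R3 − (17/2)·R1: [0, 19, 294, -7/2, 95]
R4 ← R4 + R1: [0, 4, -27, 18, -14]
R5 ← R5 + (15/2)·R1: [0, -23, -260, -43/2, -59]
R3 ← R3 + (19/18)·R2: [0, 0, 1321/18, -13, 19]
R4 ← R4 + (2/9)·R2: [0, 0, -661/9, 16, -30]
R5 ← R5 − (23/18)·R2: [0, 0, 127/18, -10, 33]
R4 ← R4 + (1322/1321)·R3: [0, 0, 0, 3950/1321, -14512/1321]
R5 ← R5 − (127/1321)·R3: [0, 0, 0, -11559/1321, 41180/1321]
R5 ← R5 + (11559/3950)·R4: [0, 0, 0, 0, -1924/1975]
5 nonzero rows, so the 5 vectors span a space of dimension 5.
Since 5 = 5, the vectors are linearly independent.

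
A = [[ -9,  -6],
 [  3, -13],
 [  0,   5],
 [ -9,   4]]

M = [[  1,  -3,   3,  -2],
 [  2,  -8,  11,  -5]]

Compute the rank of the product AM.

2

First compute AM:
[[-21,  75, -93,  48],
 [-23,  95, -134,  59],
 [ 10, -40,  55, -25],
 [ -1,  -5,  17,  -2]]
Now row reduce the product.
R2 ← R2 − (23/21)·R1: [0, 90/7, -225/7, 45/7]
R3 ← R3 + (10/21)·R1: [0, -30/7, 75/7, -15/7]
R4 ← R4 − (1/21)·R1: [0, -60/7, 150/7, -30/7]
R3 ← R3 + (1/3)·R2: [0, 0, 0, 0]
R4 ← R4 + (2/3)·R2: [0, 0, 0, 0]
2 nonzero rows, so rank(AM) = 2.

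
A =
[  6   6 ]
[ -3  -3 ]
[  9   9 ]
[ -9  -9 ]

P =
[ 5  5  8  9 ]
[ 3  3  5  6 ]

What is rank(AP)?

First compute AP:
[[ 48,  48,  78,  90],
 [-24, -24, -39, -45],
 [ 72,  72, 117, 135],
 [-72, -72, -117, -135]]
Now row reduce the product.
R2 ← R2 + (1/2)·R1: [0, 0, 0, 0]
R3 ← R3 − (3/2)·R1: [0, 0, 0, 0]
R4 ← R4 + (3/2)·R1: [0, 0, 0, 0]
1 nonzero row, so rank(AP) = 1.

1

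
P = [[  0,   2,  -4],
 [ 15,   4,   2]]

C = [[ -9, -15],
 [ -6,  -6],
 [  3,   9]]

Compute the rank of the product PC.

2

First compute PC:
[[-24, -48],
 [-153, -231]]
Now row reduce the product.
R2 ← R2 − (51/8)·R1: [0, 75]
2 nonzero rows, so rank(PC) = 2.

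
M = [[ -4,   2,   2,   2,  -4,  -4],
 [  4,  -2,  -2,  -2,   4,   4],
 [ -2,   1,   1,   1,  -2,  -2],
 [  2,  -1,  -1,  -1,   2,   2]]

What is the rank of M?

1

Row reduce to echelon form.
R2 ← R2 + R1: [0, 0, 0, 0, 0, 0]
R3 ← R3 − (1/2)·R1: [0, 0, 0, 0, 0, 0]
R4 ← R4 + (1/2)·R1: [0, 0, 0, 0, 0, 0]
Echelon form has 1 nonzero row, so rank(M) = 1.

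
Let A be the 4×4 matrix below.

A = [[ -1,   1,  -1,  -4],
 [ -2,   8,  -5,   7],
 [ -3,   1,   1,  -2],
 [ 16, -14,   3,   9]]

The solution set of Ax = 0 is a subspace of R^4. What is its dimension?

1

Row reduce to echelon form.
R2 ← R2 − (2)·R1: [0, 6, -3, 15]
R3 ← R3 − (3)·R1: [0, -2, 4, 10]
R4 ← R4 + (16)·R1: [0, 2, -13, -55]
R3 ← R3 + (1/3)·R2: [0, 0, 3, 15]
R4 ← R4 − (1/3)·R2: [0, 0, -12, -60]
R4 ← R4 + (4)·R3: [0, 0, 0, 0]
3 nonzero rows, so rank(A) = 3.
A has 4 columns; by rank–nullity, nullity = 4 − 3 = 1.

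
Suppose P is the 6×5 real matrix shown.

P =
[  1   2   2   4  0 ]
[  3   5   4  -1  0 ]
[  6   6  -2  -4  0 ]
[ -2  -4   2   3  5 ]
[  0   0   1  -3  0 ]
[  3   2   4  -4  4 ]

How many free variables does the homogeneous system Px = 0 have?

0

Row reduce to echelon form.
R2 ← R2 − (3)·R1: [0, -1, -2, -13, 0]
R3 ← R3 − (6)·R1: [0, -6, -14, -28, 0]
R4 ← R4 + (2)·R1: [0, 0, 6, 11, 5]
R6 ← R6 − (3)·R1: [0, -4, -2, -16, 4]
R3 ← R3 − (6)·R2: [0, 0, -2, 50, 0]
R6 ← R6 − (4)·R2: [0, 0, 6, 36, 4]
R4 ← R4 + (3)·R3: [0, 0, 0, 161, 5]
R5 ← R5 + (1/2)·R3: [0, 0, 0, 22, 0]
R6 ← R6 + (3)·R3: [0, 0, 0, 186, 4]
R5 ← R5 − (22/161)·R4: [0, 0, 0, 0, -110/161]
R6 ← R6 − (186/161)·R4: [0, 0, 0, 0, -286/161]
R6 ← R6 − (13/5)·R5: [0, 0, 0, 0, 0]
5 nonzero rows, so rank(P) = 5.
P has 5 columns; by rank–nullity, nullity = 5 − 5 = 0.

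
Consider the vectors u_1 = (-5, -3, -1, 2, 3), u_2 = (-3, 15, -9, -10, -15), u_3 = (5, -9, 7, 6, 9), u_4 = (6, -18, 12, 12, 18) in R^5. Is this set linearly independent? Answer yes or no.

Form the matrix with these vectors as rows and row reduce.
R2 ← R2 − (3/5)·R1: [0, 84/5, -42/5, -56/5, -84/5]
R3 ← R3 + R1: [0, -12, 6, 8, 12]
R4 ← R4 + (6/5)·R1: [0, -108/5, 54/5, 72/5, 108/5]
R3 ← R3 + (5/7)·R2: [0, 0, 0, 0, 0]
R4 ← R4 + (9/7)·R2: [0, 0, 0, 0, 0]
2 nonzero rows, so the 4 vectors span a space of dimension 2.
Since 2 < 4, the vectors are linearly dependent.

no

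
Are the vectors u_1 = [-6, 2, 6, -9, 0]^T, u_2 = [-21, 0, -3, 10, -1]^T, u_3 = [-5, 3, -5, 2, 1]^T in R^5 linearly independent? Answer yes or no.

Form the matrix with these vectors as rows and row reduce.
R2 ← R2 − (7/2)·R1: [0, -7, -24, 83/2, -1]
R3 ← R3 − (5/6)·R1: [0, 4/3, -10, 19/2, 1]
R3 ← R3 + (4/21)·R2: [0, 0, -102/7, 731/42, 17/21]
3 nonzero rows, so the 3 vectors span a space of dimension 3.
Since 3 = 3, the vectors are linearly independent.

yes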